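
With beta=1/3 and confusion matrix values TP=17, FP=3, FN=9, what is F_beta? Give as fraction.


P = TP/(TP+FP) = 17/20 = 17/20
R = TP/(TP+FN) = 17/26 = 17/26
beta^2 = 1/3^2 = 1/9
(1 + beta^2) = 10/9
Numerator = (1+beta^2)*P*R = 289/468
Denominator = beta^2*P + R = 17/180 + 17/26 = 1751/2340
F_beta = 85/103

85/103


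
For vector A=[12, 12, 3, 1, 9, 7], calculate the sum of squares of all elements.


|A|^2 = sum of squared components
A[0]^2 = 12^2 = 144
A[1]^2 = 12^2 = 144
A[2]^2 = 3^2 = 9
A[3]^2 = 1^2 = 1
A[4]^2 = 9^2 = 81
A[5]^2 = 7^2 = 49
Sum = 144 + 144 + 9 + 1 + 81 + 49 = 428

428


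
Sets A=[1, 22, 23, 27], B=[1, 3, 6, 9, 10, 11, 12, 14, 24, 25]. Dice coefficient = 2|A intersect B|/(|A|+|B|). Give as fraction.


A intersect B = [1]
|A intersect B| = 1
|A| = 4, |B| = 10
Dice = 2*1 / (4+10)
= 2 / 14 = 1/7

1/7


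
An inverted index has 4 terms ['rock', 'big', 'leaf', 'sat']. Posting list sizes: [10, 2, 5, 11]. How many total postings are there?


Summing posting list sizes:
'rock': 10 postings
'big': 2 postings
'leaf': 5 postings
'sat': 11 postings
Total = 10 + 2 + 5 + 11 = 28

28


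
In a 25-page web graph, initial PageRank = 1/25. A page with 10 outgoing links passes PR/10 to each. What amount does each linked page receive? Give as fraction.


Initial PR = 1/25 = 1/25
Outlinks = 10
Contribution per link = PR / outlinks
= 1/25 / 10
= 1/250

1/250


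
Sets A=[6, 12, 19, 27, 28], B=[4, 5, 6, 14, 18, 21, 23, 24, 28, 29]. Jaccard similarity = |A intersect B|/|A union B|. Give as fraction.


A intersect B = [6, 28]
|A intersect B| = 2
A union B = [4, 5, 6, 12, 14, 18, 19, 21, 23, 24, 27, 28, 29]
|A union B| = 13
Jaccard = 2/13 = 2/13

2/13


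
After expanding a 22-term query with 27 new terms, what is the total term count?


Original terms: 22
Expansion terms: 27
Total = 22 + 27 = 49

49


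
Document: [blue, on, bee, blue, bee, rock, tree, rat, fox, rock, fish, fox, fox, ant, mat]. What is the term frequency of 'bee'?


Document has 15 words
Scanning for 'bee':
Found at positions: [2, 4]
Count = 2

2


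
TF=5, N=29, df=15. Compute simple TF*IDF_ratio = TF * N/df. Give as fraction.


TF * (N/df)
= 5 * (29/15)
= 5 * 29/15
= 29/3

29/3


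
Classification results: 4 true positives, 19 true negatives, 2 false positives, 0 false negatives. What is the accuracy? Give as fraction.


Accuracy = (TP + TN) / (TP + TN + FP + FN)
TP + TN = 4 + 19 = 23
Total = 4 + 19 + 2 + 0 = 25
Accuracy = 23 / 25 = 23/25

23/25


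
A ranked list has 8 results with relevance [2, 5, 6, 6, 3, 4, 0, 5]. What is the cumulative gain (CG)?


Cumulative Gain = sum of relevance scores
Position 1: rel=2, running sum=2
Position 2: rel=5, running sum=7
Position 3: rel=6, running sum=13
Position 4: rel=6, running sum=19
Position 5: rel=3, running sum=22
Position 6: rel=4, running sum=26
Position 7: rel=0, running sum=26
Position 8: rel=5, running sum=31
CG = 31

31


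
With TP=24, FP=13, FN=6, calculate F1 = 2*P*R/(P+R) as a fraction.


F1 = 2 * P * R / (P + R)
P = TP/(TP+FP) = 24/37 = 24/37
R = TP/(TP+FN) = 24/30 = 4/5
2 * P * R = 2 * 24/37 * 4/5 = 192/185
P + R = 24/37 + 4/5 = 268/185
F1 = 192/185 / 268/185 = 48/67

48/67


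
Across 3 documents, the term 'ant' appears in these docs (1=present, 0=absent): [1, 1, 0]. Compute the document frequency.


Checking each document for 'ant':
Doc 1: present
Doc 2: present
Doc 3: absent
df = sum of presences = 1 + 1 + 0 = 2

2


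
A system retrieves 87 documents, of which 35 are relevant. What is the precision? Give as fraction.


Precision = relevant_retrieved / total_retrieved
= 35 / 87
= 35 / (35 + 52)
= 35/87

35/87


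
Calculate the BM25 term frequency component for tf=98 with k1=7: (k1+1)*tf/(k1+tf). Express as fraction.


BM25 TF component = (k1+1)*tf / (k1+tf)
k1 = 7, tf = 98
Numerator = (7+1)*98 = 784
Denominator = 7 + 98 = 105
= 784/105 = 112/15

112/15


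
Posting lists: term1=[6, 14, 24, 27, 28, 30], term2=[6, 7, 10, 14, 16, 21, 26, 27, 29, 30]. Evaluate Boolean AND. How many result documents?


Boolean AND: find intersection of posting lists
term1 docs: [6, 14, 24, 27, 28, 30]
term2 docs: [6, 7, 10, 14, 16, 21, 26, 27, 29, 30]
Intersection: [6, 14, 27, 30]
|intersection| = 4

4


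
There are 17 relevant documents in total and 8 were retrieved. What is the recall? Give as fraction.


Recall = retrieved_relevant / total_relevant
= 8 / 17
= 8 / (8 + 9)
= 8/17

8/17


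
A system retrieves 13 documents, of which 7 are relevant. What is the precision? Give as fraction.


Precision = relevant_retrieved / total_retrieved
= 7 / 13
= 7 / (7 + 6)
= 7/13

7/13


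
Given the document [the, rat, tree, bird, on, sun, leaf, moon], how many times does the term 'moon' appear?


Document has 8 words
Scanning for 'moon':
Found at positions: [7]
Count = 1

1


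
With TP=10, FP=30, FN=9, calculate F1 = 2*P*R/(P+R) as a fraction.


F1 = 2 * P * R / (P + R)
P = TP/(TP+FP) = 10/40 = 1/4
R = TP/(TP+FN) = 10/19 = 10/19
2 * P * R = 2 * 1/4 * 10/19 = 5/19
P + R = 1/4 + 10/19 = 59/76
F1 = 5/19 / 59/76 = 20/59

20/59


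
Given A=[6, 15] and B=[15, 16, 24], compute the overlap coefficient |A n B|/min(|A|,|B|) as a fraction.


A intersect B = [15]
|A intersect B| = 1
min(|A|, |B|) = min(2, 3) = 2
Overlap = 1 / 2 = 1/2

1/2


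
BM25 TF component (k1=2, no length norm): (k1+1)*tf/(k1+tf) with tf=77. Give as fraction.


BM25 TF component = (k1+1)*tf / (k1+tf)
k1 = 2, tf = 77
Numerator = (2+1)*77 = 231
Denominator = 2 + 77 = 79
= 231/79 = 231/79

231/79


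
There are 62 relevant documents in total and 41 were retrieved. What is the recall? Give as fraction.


Recall = retrieved_relevant / total_relevant
= 41 / 62
= 41 / (41 + 21)
= 41/62

41/62


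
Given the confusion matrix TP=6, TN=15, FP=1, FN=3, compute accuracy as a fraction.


Accuracy = (TP + TN) / (TP + TN + FP + FN)
TP + TN = 6 + 15 = 21
Total = 6 + 15 + 1 + 3 = 25
Accuracy = 21 / 25 = 21/25

21/25


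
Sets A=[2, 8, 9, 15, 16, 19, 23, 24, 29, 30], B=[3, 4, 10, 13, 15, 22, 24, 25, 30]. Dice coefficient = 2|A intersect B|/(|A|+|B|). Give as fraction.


A intersect B = [15, 24, 30]
|A intersect B| = 3
|A| = 10, |B| = 9
Dice = 2*3 / (10+9)
= 6 / 19 = 6/19

6/19


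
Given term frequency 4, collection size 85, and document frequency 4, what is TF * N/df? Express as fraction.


TF * (N/df)
= 4 * (85/4)
= 4 * 85/4
= 85

85


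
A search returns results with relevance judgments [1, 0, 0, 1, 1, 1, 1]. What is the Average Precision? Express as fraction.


Computing P@k for each relevant position:
Position 1: relevant, P@1 = 1/1 = 1
Position 2: not relevant
Position 3: not relevant
Position 4: relevant, P@4 = 2/4 = 1/2
Position 5: relevant, P@5 = 3/5 = 3/5
Position 6: relevant, P@6 = 4/6 = 2/3
Position 7: relevant, P@7 = 5/7 = 5/7
Sum of P@k = 1 + 1/2 + 3/5 + 2/3 + 5/7 = 731/210
AP = 731/210 / 5 = 731/1050

731/1050


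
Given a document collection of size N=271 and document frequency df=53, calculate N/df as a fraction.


IDF ratio = N / df
= 271 / 53
= 271/53

271/53


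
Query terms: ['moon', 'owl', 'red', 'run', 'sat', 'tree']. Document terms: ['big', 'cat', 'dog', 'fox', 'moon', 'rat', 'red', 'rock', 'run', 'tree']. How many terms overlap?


Query terms: ['moon', 'owl', 'red', 'run', 'sat', 'tree']
Document terms: ['big', 'cat', 'dog', 'fox', 'moon', 'rat', 'red', 'rock', 'run', 'tree']
Common terms: ['moon', 'red', 'run', 'tree']
Overlap count = 4

4


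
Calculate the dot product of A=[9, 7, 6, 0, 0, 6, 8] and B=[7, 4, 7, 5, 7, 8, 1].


Dot product = sum of element-wise products
A[0]*B[0] = 9*7 = 63
A[1]*B[1] = 7*4 = 28
A[2]*B[2] = 6*7 = 42
A[3]*B[3] = 0*5 = 0
A[4]*B[4] = 0*7 = 0
A[5]*B[5] = 6*8 = 48
A[6]*B[6] = 8*1 = 8
Sum = 63 + 28 + 42 + 0 + 0 + 48 + 8 = 189

189


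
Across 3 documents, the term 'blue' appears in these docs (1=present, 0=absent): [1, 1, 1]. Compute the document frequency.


Checking each document for 'blue':
Doc 1: present
Doc 2: present
Doc 3: present
df = sum of presences = 1 + 1 + 1 = 3

3


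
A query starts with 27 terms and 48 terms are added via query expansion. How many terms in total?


Original terms: 27
Expansion terms: 48
Total = 27 + 48 = 75

75


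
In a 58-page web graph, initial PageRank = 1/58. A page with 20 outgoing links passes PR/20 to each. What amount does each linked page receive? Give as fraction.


Initial PR = 1/58 = 1/58
Outlinks = 20
Contribution per link = PR / outlinks
= 1/58 / 20
= 1/1160

1/1160


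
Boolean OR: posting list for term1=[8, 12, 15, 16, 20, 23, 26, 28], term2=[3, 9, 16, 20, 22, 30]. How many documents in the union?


Boolean OR: find union of posting lists
term1 docs: [8, 12, 15, 16, 20, 23, 26, 28]
term2 docs: [3, 9, 16, 20, 22, 30]
Union: [3, 8, 9, 12, 15, 16, 20, 22, 23, 26, 28, 30]
|union| = 12

12


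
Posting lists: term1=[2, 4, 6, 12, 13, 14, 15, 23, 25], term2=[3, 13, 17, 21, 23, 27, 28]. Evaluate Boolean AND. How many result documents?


Boolean AND: find intersection of posting lists
term1 docs: [2, 4, 6, 12, 13, 14, 15, 23, 25]
term2 docs: [3, 13, 17, 21, 23, 27, 28]
Intersection: [13, 23]
|intersection| = 2

2


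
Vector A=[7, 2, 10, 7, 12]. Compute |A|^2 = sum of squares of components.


|A|^2 = sum of squared components
A[0]^2 = 7^2 = 49
A[1]^2 = 2^2 = 4
A[2]^2 = 10^2 = 100
A[3]^2 = 7^2 = 49
A[4]^2 = 12^2 = 144
Sum = 49 + 4 + 100 + 49 + 144 = 346

346


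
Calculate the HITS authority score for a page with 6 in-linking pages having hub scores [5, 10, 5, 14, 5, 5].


Authority = sum of hub scores of in-linkers
In-link 1: hub score = 5
In-link 2: hub score = 10
In-link 3: hub score = 5
In-link 4: hub score = 14
In-link 5: hub score = 5
In-link 6: hub score = 5
Authority = 5 + 10 + 5 + 14 + 5 + 5 = 44

44


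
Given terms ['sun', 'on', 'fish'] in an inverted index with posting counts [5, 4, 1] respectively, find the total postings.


Summing posting list sizes:
'sun': 5 postings
'on': 4 postings
'fish': 1 postings
Total = 5 + 4 + 1 = 10

10


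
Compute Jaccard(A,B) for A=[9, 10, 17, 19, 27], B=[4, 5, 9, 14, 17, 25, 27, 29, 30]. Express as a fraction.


A intersect B = [9, 17, 27]
|A intersect B| = 3
A union B = [4, 5, 9, 10, 14, 17, 19, 25, 27, 29, 30]
|A union B| = 11
Jaccard = 3/11 = 3/11

3/11


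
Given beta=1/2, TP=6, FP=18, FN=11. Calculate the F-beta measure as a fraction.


P = TP/(TP+FP) = 6/24 = 1/4
R = TP/(TP+FN) = 6/17 = 6/17
beta^2 = 1/2^2 = 1/4
(1 + beta^2) = 5/4
Numerator = (1+beta^2)*P*R = 15/136
Denominator = beta^2*P + R = 1/16 + 6/17 = 113/272
F_beta = 30/113

30/113


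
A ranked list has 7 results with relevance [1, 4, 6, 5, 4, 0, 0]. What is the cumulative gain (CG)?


Cumulative Gain = sum of relevance scores
Position 1: rel=1, running sum=1
Position 2: rel=4, running sum=5
Position 3: rel=6, running sum=11
Position 4: rel=5, running sum=16
Position 5: rel=4, running sum=20
Position 6: rel=0, running sum=20
Position 7: rel=0, running sum=20
CG = 20

20


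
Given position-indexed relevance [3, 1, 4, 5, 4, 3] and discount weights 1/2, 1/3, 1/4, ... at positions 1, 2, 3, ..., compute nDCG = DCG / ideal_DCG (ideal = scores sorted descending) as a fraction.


Position discount weights w_i = 1/(i+1) for i=1..6:
Weights = [1/2, 1/3, 1/4, 1/5, 1/6, 1/7]
Actual relevance: [3, 1, 4, 5, 4, 3]
DCG = 3/2 + 1/3 + 4/4 + 5/5 + 4/6 + 3/7 = 69/14
Ideal relevance (sorted desc): [5, 4, 4, 3, 3, 1]
Ideal DCG = 5/2 + 4/3 + 4/4 + 3/5 + 3/6 + 1/7 = 638/105
nDCG = DCG / ideal_DCG = 69/14 / 638/105 = 1035/1276

1035/1276


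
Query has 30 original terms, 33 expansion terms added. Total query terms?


Original terms: 30
Expansion terms: 33
Total = 30 + 33 = 63

63


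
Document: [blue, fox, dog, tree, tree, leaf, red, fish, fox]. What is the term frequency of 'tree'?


Document has 9 words
Scanning for 'tree':
Found at positions: [3, 4]
Count = 2

2


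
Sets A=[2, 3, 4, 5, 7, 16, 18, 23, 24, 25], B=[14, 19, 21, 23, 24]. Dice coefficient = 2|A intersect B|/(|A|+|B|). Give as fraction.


A intersect B = [23, 24]
|A intersect B| = 2
|A| = 10, |B| = 5
Dice = 2*2 / (10+5)
= 4 / 15 = 4/15

4/15


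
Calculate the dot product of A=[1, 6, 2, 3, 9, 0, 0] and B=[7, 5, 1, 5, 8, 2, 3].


Dot product = sum of element-wise products
A[0]*B[0] = 1*7 = 7
A[1]*B[1] = 6*5 = 30
A[2]*B[2] = 2*1 = 2
A[3]*B[3] = 3*5 = 15
A[4]*B[4] = 9*8 = 72
A[5]*B[5] = 0*2 = 0
A[6]*B[6] = 0*3 = 0
Sum = 7 + 30 + 2 + 15 + 72 + 0 + 0 = 126

126


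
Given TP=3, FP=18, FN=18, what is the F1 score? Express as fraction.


F1 = 2 * P * R / (P + R)
P = TP/(TP+FP) = 3/21 = 1/7
R = TP/(TP+FN) = 3/21 = 1/7
2 * P * R = 2 * 1/7 * 1/7 = 2/49
P + R = 1/7 + 1/7 = 2/7
F1 = 2/49 / 2/7 = 1/7

1/7


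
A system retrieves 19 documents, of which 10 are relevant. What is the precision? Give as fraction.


Precision = relevant_retrieved / total_retrieved
= 10 / 19
= 10 / (10 + 9)
= 10/19

10/19


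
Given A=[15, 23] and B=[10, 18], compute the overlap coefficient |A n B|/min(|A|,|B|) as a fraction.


A intersect B = []
|A intersect B| = 0
min(|A|, |B|) = min(2, 2) = 2
Overlap = 0 / 2 = 0

0


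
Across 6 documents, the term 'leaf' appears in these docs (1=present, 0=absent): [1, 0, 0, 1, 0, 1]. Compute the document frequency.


Checking each document for 'leaf':
Doc 1: present
Doc 2: absent
Doc 3: absent
Doc 4: present
Doc 5: absent
Doc 6: present
df = sum of presences = 1 + 0 + 0 + 1 + 0 + 1 = 3

3


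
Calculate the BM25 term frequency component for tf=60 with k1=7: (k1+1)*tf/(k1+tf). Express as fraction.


BM25 TF component = (k1+1)*tf / (k1+tf)
k1 = 7, tf = 60
Numerator = (7+1)*60 = 480
Denominator = 7 + 60 = 67
= 480/67 = 480/67

480/67


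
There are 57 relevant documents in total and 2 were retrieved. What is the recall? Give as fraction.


Recall = retrieved_relevant / total_relevant
= 2 / 57
= 2 / (2 + 55)
= 2/57

2/57


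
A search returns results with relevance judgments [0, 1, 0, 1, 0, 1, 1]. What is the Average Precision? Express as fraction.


Computing P@k for each relevant position:
Position 1: not relevant
Position 2: relevant, P@2 = 1/2 = 1/2
Position 3: not relevant
Position 4: relevant, P@4 = 2/4 = 1/2
Position 5: not relevant
Position 6: relevant, P@6 = 3/6 = 1/2
Position 7: relevant, P@7 = 4/7 = 4/7
Sum of P@k = 1/2 + 1/2 + 1/2 + 4/7 = 29/14
AP = 29/14 / 4 = 29/56

29/56


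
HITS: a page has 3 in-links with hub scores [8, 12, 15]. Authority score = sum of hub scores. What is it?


Authority = sum of hub scores of in-linkers
In-link 1: hub score = 8
In-link 2: hub score = 12
In-link 3: hub score = 15
Authority = 8 + 12 + 15 = 35

35


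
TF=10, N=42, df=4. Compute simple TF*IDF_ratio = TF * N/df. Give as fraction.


TF * (N/df)
= 10 * (42/4)
= 10 * 21/2
= 105

105


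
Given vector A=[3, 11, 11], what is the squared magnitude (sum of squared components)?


|A|^2 = sum of squared components
A[0]^2 = 3^2 = 9
A[1]^2 = 11^2 = 121
A[2]^2 = 11^2 = 121
Sum = 9 + 121 + 121 = 251

251


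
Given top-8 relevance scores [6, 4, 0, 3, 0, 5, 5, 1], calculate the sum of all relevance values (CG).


Cumulative Gain = sum of relevance scores
Position 1: rel=6, running sum=6
Position 2: rel=4, running sum=10
Position 3: rel=0, running sum=10
Position 4: rel=3, running sum=13
Position 5: rel=0, running sum=13
Position 6: rel=5, running sum=18
Position 7: rel=5, running sum=23
Position 8: rel=1, running sum=24
CG = 24

24


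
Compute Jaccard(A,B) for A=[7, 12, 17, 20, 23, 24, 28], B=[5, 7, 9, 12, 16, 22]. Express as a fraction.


A intersect B = [7, 12]
|A intersect B| = 2
A union B = [5, 7, 9, 12, 16, 17, 20, 22, 23, 24, 28]
|A union B| = 11
Jaccard = 2/11 = 2/11

2/11


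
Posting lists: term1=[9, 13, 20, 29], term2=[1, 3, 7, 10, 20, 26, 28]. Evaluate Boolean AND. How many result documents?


Boolean AND: find intersection of posting lists
term1 docs: [9, 13, 20, 29]
term2 docs: [1, 3, 7, 10, 20, 26, 28]
Intersection: [20]
|intersection| = 1

1


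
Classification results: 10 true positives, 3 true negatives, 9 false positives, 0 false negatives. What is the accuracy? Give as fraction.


Accuracy = (TP + TN) / (TP + TN + FP + FN)
TP + TN = 10 + 3 = 13
Total = 10 + 3 + 9 + 0 = 22
Accuracy = 13 / 22 = 13/22

13/22


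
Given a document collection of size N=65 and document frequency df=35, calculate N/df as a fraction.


IDF ratio = N / df
= 65 / 35
= 13/7

13/7


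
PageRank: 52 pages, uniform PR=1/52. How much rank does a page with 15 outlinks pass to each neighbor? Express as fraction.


Initial PR = 1/52 = 1/52
Outlinks = 15
Contribution per link = PR / outlinks
= 1/52 / 15
= 1/780

1/780


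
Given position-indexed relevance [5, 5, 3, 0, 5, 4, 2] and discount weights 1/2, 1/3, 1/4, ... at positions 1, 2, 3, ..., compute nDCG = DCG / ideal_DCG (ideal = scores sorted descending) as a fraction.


Position discount weights w_i = 1/(i+1) for i=1..7:
Weights = [1/2, 1/3, 1/4, 1/5, 1/6, 1/7, 1/8]
Actual relevance: [5, 5, 3, 0, 5, 4, 2]
DCG = 5/2 + 5/3 + 3/4 + 0/5 + 5/6 + 4/7 + 2/8 = 46/7
Ideal relevance (sorted desc): [5, 5, 5, 4, 3, 2, 0]
Ideal DCG = 5/2 + 5/3 + 5/4 + 4/5 + 3/6 + 2/7 + 0/8 = 2941/420
nDCG = DCG / ideal_DCG = 46/7 / 2941/420 = 2760/2941

2760/2941


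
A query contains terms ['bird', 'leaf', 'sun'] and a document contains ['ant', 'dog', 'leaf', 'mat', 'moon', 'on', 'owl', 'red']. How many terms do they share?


Query terms: ['bird', 'leaf', 'sun']
Document terms: ['ant', 'dog', 'leaf', 'mat', 'moon', 'on', 'owl', 'red']
Common terms: ['leaf']
Overlap count = 1

1


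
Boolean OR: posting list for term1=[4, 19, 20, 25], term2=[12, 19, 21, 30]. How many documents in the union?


Boolean OR: find union of posting lists
term1 docs: [4, 19, 20, 25]
term2 docs: [12, 19, 21, 30]
Union: [4, 12, 19, 20, 21, 25, 30]
|union| = 7

7


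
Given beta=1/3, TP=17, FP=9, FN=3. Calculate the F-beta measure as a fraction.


P = TP/(TP+FP) = 17/26 = 17/26
R = TP/(TP+FN) = 17/20 = 17/20
beta^2 = 1/3^2 = 1/9
(1 + beta^2) = 10/9
Numerator = (1+beta^2)*P*R = 289/468
Denominator = beta^2*P + R = 17/234 + 17/20 = 2159/2340
F_beta = 85/127

85/127


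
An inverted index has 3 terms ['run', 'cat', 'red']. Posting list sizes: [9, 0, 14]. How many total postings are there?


Summing posting list sizes:
'run': 9 postings
'cat': 0 postings
'red': 14 postings
Total = 9 + 0 + 14 = 23

23


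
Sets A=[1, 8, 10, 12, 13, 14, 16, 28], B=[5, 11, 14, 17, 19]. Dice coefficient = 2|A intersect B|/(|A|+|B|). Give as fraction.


A intersect B = [14]
|A intersect B| = 1
|A| = 8, |B| = 5
Dice = 2*1 / (8+5)
= 2 / 13 = 2/13

2/13


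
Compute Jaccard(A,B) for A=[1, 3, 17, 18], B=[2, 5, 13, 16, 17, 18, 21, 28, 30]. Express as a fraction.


A intersect B = [17, 18]
|A intersect B| = 2
A union B = [1, 2, 3, 5, 13, 16, 17, 18, 21, 28, 30]
|A union B| = 11
Jaccard = 2/11 = 2/11

2/11


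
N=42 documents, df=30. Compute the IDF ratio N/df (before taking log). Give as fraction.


IDF ratio = N / df
= 42 / 30
= 7/5

7/5


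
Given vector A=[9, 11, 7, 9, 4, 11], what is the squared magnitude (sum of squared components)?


|A|^2 = sum of squared components
A[0]^2 = 9^2 = 81
A[1]^2 = 11^2 = 121
A[2]^2 = 7^2 = 49
A[3]^2 = 9^2 = 81
A[4]^2 = 4^2 = 16
A[5]^2 = 11^2 = 121
Sum = 81 + 121 + 49 + 81 + 16 + 121 = 469

469


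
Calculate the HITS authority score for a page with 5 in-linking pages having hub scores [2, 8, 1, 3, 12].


Authority = sum of hub scores of in-linkers
In-link 1: hub score = 2
In-link 2: hub score = 8
In-link 3: hub score = 1
In-link 4: hub score = 3
In-link 5: hub score = 12
Authority = 2 + 8 + 1 + 3 + 12 = 26

26


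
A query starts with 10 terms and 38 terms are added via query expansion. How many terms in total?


Original terms: 10
Expansion terms: 38
Total = 10 + 38 = 48

48


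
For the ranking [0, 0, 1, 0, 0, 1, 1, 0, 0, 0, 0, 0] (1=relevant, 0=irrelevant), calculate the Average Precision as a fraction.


Computing P@k for each relevant position:
Position 1: not relevant
Position 2: not relevant
Position 3: relevant, P@3 = 1/3 = 1/3
Position 4: not relevant
Position 5: not relevant
Position 6: relevant, P@6 = 2/6 = 1/3
Position 7: relevant, P@7 = 3/7 = 3/7
Position 8: not relevant
Position 9: not relevant
Position 10: not relevant
Position 11: not relevant
Position 12: not relevant
Sum of P@k = 1/3 + 1/3 + 3/7 = 23/21
AP = 23/21 / 3 = 23/63

23/63


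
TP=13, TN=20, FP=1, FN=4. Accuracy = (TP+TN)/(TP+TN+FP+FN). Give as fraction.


Accuracy = (TP + TN) / (TP + TN + FP + FN)
TP + TN = 13 + 20 = 33
Total = 13 + 20 + 1 + 4 = 38
Accuracy = 33 / 38 = 33/38

33/38


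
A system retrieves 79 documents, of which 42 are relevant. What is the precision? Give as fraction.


Precision = relevant_retrieved / total_retrieved
= 42 / 79
= 42 / (42 + 37)
= 42/79

42/79


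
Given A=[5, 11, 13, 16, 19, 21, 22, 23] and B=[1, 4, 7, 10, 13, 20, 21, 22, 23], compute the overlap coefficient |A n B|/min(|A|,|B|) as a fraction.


A intersect B = [13, 21, 22, 23]
|A intersect B| = 4
min(|A|, |B|) = min(8, 9) = 8
Overlap = 4 / 8 = 1/2

1/2


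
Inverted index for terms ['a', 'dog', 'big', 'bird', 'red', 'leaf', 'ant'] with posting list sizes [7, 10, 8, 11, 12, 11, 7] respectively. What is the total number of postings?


Summing posting list sizes:
'a': 7 postings
'dog': 10 postings
'big': 8 postings
'bird': 11 postings
'red': 12 postings
'leaf': 11 postings
'ant': 7 postings
Total = 7 + 10 + 8 + 11 + 12 + 11 + 7 = 66

66


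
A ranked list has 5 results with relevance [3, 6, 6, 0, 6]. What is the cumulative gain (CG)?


Cumulative Gain = sum of relevance scores
Position 1: rel=3, running sum=3
Position 2: rel=6, running sum=9
Position 3: rel=6, running sum=15
Position 4: rel=0, running sum=15
Position 5: rel=6, running sum=21
CG = 21

21


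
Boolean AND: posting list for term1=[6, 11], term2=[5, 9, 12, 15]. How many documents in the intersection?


Boolean AND: find intersection of posting lists
term1 docs: [6, 11]
term2 docs: [5, 9, 12, 15]
Intersection: []
|intersection| = 0

0


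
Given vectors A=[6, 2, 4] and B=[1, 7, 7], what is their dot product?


Dot product = sum of element-wise products
A[0]*B[0] = 6*1 = 6
A[1]*B[1] = 2*7 = 14
A[2]*B[2] = 4*7 = 28
Sum = 6 + 14 + 28 = 48

48


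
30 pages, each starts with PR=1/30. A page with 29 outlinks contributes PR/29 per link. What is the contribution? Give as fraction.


Initial PR = 1/30 = 1/30
Outlinks = 29
Contribution per link = PR / outlinks
= 1/30 / 29
= 1/870

1/870


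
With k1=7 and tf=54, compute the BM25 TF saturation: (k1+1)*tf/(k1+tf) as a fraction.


BM25 TF component = (k1+1)*tf / (k1+tf)
k1 = 7, tf = 54
Numerator = (7+1)*54 = 432
Denominator = 7 + 54 = 61
= 432/61 = 432/61

432/61


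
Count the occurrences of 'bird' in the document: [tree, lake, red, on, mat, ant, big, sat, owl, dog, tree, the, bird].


Document has 13 words
Scanning for 'bird':
Found at positions: [12]
Count = 1

1


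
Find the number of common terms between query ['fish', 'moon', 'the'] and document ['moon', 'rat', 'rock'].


Query terms: ['fish', 'moon', 'the']
Document terms: ['moon', 'rat', 'rock']
Common terms: ['moon']
Overlap count = 1

1


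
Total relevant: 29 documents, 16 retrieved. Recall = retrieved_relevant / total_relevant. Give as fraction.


Recall = retrieved_relevant / total_relevant
= 16 / 29
= 16 / (16 + 13)
= 16/29

16/29


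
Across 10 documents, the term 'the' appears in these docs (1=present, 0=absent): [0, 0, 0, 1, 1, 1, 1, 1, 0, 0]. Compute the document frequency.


Checking each document for 'the':
Doc 1: absent
Doc 2: absent
Doc 3: absent
Doc 4: present
Doc 5: present
Doc 6: present
Doc 7: present
Doc 8: present
Doc 9: absent
Doc 10: absent
df = sum of presences = 0 + 0 + 0 + 1 + 1 + 1 + 1 + 1 + 0 + 0 = 5

5


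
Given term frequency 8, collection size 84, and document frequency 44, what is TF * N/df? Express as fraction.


TF * (N/df)
= 8 * (84/44)
= 8 * 21/11
= 168/11

168/11


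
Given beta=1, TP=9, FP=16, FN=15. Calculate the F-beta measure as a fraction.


P = TP/(TP+FP) = 9/25 = 9/25
R = TP/(TP+FN) = 9/24 = 3/8
beta^2 = 1^2 = 1
(1 + beta^2) = 2
Numerator = (1+beta^2)*P*R = 27/100
Denominator = beta^2*P + R = 9/25 + 3/8 = 147/200
F_beta = 18/49

18/49


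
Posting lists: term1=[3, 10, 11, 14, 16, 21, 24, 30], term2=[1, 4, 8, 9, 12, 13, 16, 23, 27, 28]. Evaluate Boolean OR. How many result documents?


Boolean OR: find union of posting lists
term1 docs: [3, 10, 11, 14, 16, 21, 24, 30]
term2 docs: [1, 4, 8, 9, 12, 13, 16, 23, 27, 28]
Union: [1, 3, 4, 8, 9, 10, 11, 12, 13, 14, 16, 21, 23, 24, 27, 28, 30]
|union| = 17

17


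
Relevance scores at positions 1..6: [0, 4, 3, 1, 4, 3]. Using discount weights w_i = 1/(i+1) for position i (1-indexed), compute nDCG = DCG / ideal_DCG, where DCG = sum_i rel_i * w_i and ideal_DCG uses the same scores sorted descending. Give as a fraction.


Position discount weights w_i = 1/(i+1) for i=1..6:
Weights = [1/2, 1/3, 1/4, 1/5, 1/6, 1/7]
Actual relevance: [0, 4, 3, 1, 4, 3]
DCG = 0/2 + 4/3 + 3/4 + 1/5 + 4/6 + 3/7 = 473/140
Ideal relevance (sorted desc): [4, 4, 3, 3, 1, 0]
Ideal DCG = 4/2 + 4/3 + 3/4 + 3/5 + 1/6 + 0/7 = 97/20
nDCG = DCG / ideal_DCG = 473/140 / 97/20 = 473/679

473/679


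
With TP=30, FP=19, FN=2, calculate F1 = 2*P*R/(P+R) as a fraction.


F1 = 2 * P * R / (P + R)
P = TP/(TP+FP) = 30/49 = 30/49
R = TP/(TP+FN) = 30/32 = 15/16
2 * P * R = 2 * 30/49 * 15/16 = 225/196
P + R = 30/49 + 15/16 = 1215/784
F1 = 225/196 / 1215/784 = 20/27

20/27


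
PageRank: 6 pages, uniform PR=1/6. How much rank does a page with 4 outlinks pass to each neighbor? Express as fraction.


Initial PR = 1/6 = 1/6
Outlinks = 4
Contribution per link = PR / outlinks
= 1/6 / 4
= 1/24

1/24


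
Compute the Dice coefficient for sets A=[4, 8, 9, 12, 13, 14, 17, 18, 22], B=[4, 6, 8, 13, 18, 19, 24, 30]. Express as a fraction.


A intersect B = [4, 8, 13, 18]
|A intersect B| = 4
|A| = 9, |B| = 8
Dice = 2*4 / (9+8)
= 8 / 17 = 8/17

8/17


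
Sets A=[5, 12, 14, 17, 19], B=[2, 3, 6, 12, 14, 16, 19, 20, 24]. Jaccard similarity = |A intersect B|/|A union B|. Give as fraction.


A intersect B = [12, 14, 19]
|A intersect B| = 3
A union B = [2, 3, 5, 6, 12, 14, 16, 17, 19, 20, 24]
|A union B| = 11
Jaccard = 3/11 = 3/11

3/11


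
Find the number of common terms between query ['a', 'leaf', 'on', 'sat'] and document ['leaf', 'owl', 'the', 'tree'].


Query terms: ['a', 'leaf', 'on', 'sat']
Document terms: ['leaf', 'owl', 'the', 'tree']
Common terms: ['leaf']
Overlap count = 1

1


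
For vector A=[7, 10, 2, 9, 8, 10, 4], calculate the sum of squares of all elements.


|A|^2 = sum of squared components
A[0]^2 = 7^2 = 49
A[1]^2 = 10^2 = 100
A[2]^2 = 2^2 = 4
A[3]^2 = 9^2 = 81
A[4]^2 = 8^2 = 64
A[5]^2 = 10^2 = 100
A[6]^2 = 4^2 = 16
Sum = 49 + 100 + 4 + 81 + 64 + 100 + 16 = 414

414


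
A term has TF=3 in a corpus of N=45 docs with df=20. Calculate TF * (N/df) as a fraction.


TF * (N/df)
= 3 * (45/20)
= 3 * 9/4
= 27/4

27/4


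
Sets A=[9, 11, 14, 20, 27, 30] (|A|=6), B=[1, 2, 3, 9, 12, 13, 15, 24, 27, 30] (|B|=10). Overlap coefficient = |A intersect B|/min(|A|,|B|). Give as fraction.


A intersect B = [9, 27, 30]
|A intersect B| = 3
min(|A|, |B|) = min(6, 10) = 6
Overlap = 3 / 6 = 1/2

1/2


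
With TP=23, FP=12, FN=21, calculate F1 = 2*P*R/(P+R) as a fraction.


F1 = 2 * P * R / (P + R)
P = TP/(TP+FP) = 23/35 = 23/35
R = TP/(TP+FN) = 23/44 = 23/44
2 * P * R = 2 * 23/35 * 23/44 = 529/770
P + R = 23/35 + 23/44 = 1817/1540
F1 = 529/770 / 1817/1540 = 46/79

46/79


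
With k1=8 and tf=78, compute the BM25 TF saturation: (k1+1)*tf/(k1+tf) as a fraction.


BM25 TF component = (k1+1)*tf / (k1+tf)
k1 = 8, tf = 78
Numerator = (8+1)*78 = 702
Denominator = 8 + 78 = 86
= 702/86 = 351/43

351/43


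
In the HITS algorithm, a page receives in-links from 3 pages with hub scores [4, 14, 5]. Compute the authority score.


Authority = sum of hub scores of in-linkers
In-link 1: hub score = 4
In-link 2: hub score = 14
In-link 3: hub score = 5
Authority = 4 + 14 + 5 = 23

23


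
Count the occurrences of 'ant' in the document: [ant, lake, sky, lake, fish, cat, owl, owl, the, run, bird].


Document has 11 words
Scanning for 'ant':
Found at positions: [0]
Count = 1

1


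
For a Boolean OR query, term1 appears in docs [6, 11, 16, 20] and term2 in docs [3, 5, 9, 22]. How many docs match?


Boolean OR: find union of posting lists
term1 docs: [6, 11, 16, 20]
term2 docs: [3, 5, 9, 22]
Union: [3, 5, 6, 9, 11, 16, 20, 22]
|union| = 8

8


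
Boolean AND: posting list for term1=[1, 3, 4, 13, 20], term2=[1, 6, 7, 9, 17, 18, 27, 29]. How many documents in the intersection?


Boolean AND: find intersection of posting lists
term1 docs: [1, 3, 4, 13, 20]
term2 docs: [1, 6, 7, 9, 17, 18, 27, 29]
Intersection: [1]
|intersection| = 1

1


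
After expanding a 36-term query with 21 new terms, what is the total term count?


Original terms: 36
Expansion terms: 21
Total = 36 + 21 = 57

57


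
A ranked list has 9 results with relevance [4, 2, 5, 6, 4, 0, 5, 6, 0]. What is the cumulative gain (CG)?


Cumulative Gain = sum of relevance scores
Position 1: rel=4, running sum=4
Position 2: rel=2, running sum=6
Position 3: rel=5, running sum=11
Position 4: rel=6, running sum=17
Position 5: rel=4, running sum=21
Position 6: rel=0, running sum=21
Position 7: rel=5, running sum=26
Position 8: rel=6, running sum=32
Position 9: rel=0, running sum=32
CG = 32

32


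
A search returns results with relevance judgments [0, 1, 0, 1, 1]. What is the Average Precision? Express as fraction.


Computing P@k for each relevant position:
Position 1: not relevant
Position 2: relevant, P@2 = 1/2 = 1/2
Position 3: not relevant
Position 4: relevant, P@4 = 2/4 = 1/2
Position 5: relevant, P@5 = 3/5 = 3/5
Sum of P@k = 1/2 + 1/2 + 3/5 = 8/5
AP = 8/5 / 3 = 8/15

8/15


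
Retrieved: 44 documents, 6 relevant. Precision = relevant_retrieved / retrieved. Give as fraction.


Precision = relevant_retrieved / total_retrieved
= 6 / 44
= 6 / (6 + 38)
= 3/22

3/22


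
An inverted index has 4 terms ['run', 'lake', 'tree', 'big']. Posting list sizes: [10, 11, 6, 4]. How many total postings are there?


Summing posting list sizes:
'run': 10 postings
'lake': 11 postings
'tree': 6 postings
'big': 4 postings
Total = 10 + 11 + 6 + 4 = 31

31


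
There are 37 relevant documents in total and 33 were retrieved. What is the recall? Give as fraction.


Recall = retrieved_relevant / total_relevant
= 33 / 37
= 33 / (33 + 4)
= 33/37

33/37


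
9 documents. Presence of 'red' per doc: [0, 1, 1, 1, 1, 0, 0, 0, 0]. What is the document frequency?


Checking each document for 'red':
Doc 1: absent
Doc 2: present
Doc 3: present
Doc 4: present
Doc 5: present
Doc 6: absent
Doc 7: absent
Doc 8: absent
Doc 9: absent
df = sum of presences = 0 + 1 + 1 + 1 + 1 + 0 + 0 + 0 + 0 = 4

4


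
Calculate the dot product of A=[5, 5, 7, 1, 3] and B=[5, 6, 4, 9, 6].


Dot product = sum of element-wise products
A[0]*B[0] = 5*5 = 25
A[1]*B[1] = 5*6 = 30
A[2]*B[2] = 7*4 = 28
A[3]*B[3] = 1*9 = 9
A[4]*B[4] = 3*6 = 18
Sum = 25 + 30 + 28 + 9 + 18 = 110

110


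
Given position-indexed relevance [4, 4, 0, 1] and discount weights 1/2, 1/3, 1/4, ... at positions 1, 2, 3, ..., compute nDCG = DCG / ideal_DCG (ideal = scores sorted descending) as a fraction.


Position discount weights w_i = 1/(i+1) for i=1..4:
Weights = [1/2, 1/3, 1/4, 1/5]
Actual relevance: [4, 4, 0, 1]
DCG = 4/2 + 4/3 + 0/4 + 1/5 = 53/15
Ideal relevance (sorted desc): [4, 4, 1, 0]
Ideal DCG = 4/2 + 4/3 + 1/4 + 0/5 = 43/12
nDCG = DCG / ideal_DCG = 53/15 / 43/12 = 212/215

212/215


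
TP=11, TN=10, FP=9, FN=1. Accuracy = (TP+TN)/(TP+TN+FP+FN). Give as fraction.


Accuracy = (TP + TN) / (TP + TN + FP + FN)
TP + TN = 11 + 10 = 21
Total = 11 + 10 + 9 + 1 = 31
Accuracy = 21 / 31 = 21/31

21/31


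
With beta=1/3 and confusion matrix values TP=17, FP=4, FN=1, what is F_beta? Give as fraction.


P = TP/(TP+FP) = 17/21 = 17/21
R = TP/(TP+FN) = 17/18 = 17/18
beta^2 = 1/3^2 = 1/9
(1 + beta^2) = 10/9
Numerator = (1+beta^2)*P*R = 1445/1701
Denominator = beta^2*P + R = 17/189 + 17/18 = 391/378
F_beta = 170/207

170/207


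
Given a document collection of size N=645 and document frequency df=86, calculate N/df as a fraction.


IDF ratio = N / df
= 645 / 86
= 15/2

15/2


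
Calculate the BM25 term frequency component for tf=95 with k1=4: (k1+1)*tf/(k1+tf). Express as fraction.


BM25 TF component = (k1+1)*tf / (k1+tf)
k1 = 4, tf = 95
Numerator = (4+1)*95 = 475
Denominator = 4 + 95 = 99
= 475/99 = 475/99

475/99


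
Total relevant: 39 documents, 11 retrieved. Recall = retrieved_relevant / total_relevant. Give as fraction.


Recall = retrieved_relevant / total_relevant
= 11 / 39
= 11 / (11 + 28)
= 11/39

11/39


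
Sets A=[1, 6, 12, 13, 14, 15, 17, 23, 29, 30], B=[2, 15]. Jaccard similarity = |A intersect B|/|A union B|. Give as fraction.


A intersect B = [15]
|A intersect B| = 1
A union B = [1, 2, 6, 12, 13, 14, 15, 17, 23, 29, 30]
|A union B| = 11
Jaccard = 1/11 = 1/11

1/11


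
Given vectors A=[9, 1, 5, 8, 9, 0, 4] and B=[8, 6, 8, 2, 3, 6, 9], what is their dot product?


Dot product = sum of element-wise products
A[0]*B[0] = 9*8 = 72
A[1]*B[1] = 1*6 = 6
A[2]*B[2] = 5*8 = 40
A[3]*B[3] = 8*2 = 16
A[4]*B[4] = 9*3 = 27
A[5]*B[5] = 0*6 = 0
A[6]*B[6] = 4*9 = 36
Sum = 72 + 6 + 40 + 16 + 27 + 0 + 36 = 197

197


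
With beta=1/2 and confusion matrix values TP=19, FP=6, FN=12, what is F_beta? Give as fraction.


P = TP/(TP+FP) = 19/25 = 19/25
R = TP/(TP+FN) = 19/31 = 19/31
beta^2 = 1/2^2 = 1/4
(1 + beta^2) = 5/4
Numerator = (1+beta^2)*P*R = 361/620
Denominator = beta^2*P + R = 19/100 + 19/31 = 2489/3100
F_beta = 95/131

95/131


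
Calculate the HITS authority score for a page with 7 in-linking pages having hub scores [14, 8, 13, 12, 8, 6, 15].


Authority = sum of hub scores of in-linkers
In-link 1: hub score = 14
In-link 2: hub score = 8
In-link 3: hub score = 13
In-link 4: hub score = 12
In-link 5: hub score = 8
In-link 6: hub score = 6
In-link 7: hub score = 15
Authority = 14 + 8 + 13 + 12 + 8 + 6 + 15 = 76

76


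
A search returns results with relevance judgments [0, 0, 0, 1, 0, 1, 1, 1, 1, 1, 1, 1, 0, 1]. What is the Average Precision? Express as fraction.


Computing P@k for each relevant position:
Position 1: not relevant
Position 2: not relevant
Position 3: not relevant
Position 4: relevant, P@4 = 1/4 = 1/4
Position 5: not relevant
Position 6: relevant, P@6 = 2/6 = 1/3
Position 7: relevant, P@7 = 3/7 = 3/7
Position 8: relevant, P@8 = 4/8 = 1/2
Position 9: relevant, P@9 = 5/9 = 5/9
Position 10: relevant, P@10 = 6/10 = 3/5
Position 11: relevant, P@11 = 7/11 = 7/11
Position 12: relevant, P@12 = 8/12 = 2/3
Position 13: not relevant
Position 14: relevant, P@14 = 9/14 = 9/14
Sum of P@k = 1/4 + 1/3 + 3/7 + 1/2 + 5/9 + 3/5 + 7/11 + 2/3 + 9/14 = 63941/13860
AP = 63941/13860 / 9 = 63941/124740

63941/124740


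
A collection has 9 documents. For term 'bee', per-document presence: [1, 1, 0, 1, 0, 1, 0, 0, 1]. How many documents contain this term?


Checking each document for 'bee':
Doc 1: present
Doc 2: present
Doc 3: absent
Doc 4: present
Doc 5: absent
Doc 6: present
Doc 7: absent
Doc 8: absent
Doc 9: present
df = sum of presences = 1 + 1 + 0 + 1 + 0 + 1 + 0 + 0 + 1 = 5

5


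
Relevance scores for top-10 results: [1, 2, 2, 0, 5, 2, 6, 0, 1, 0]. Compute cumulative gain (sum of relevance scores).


Cumulative Gain = sum of relevance scores
Position 1: rel=1, running sum=1
Position 2: rel=2, running sum=3
Position 3: rel=2, running sum=5
Position 4: rel=0, running sum=5
Position 5: rel=5, running sum=10
Position 6: rel=2, running sum=12
Position 7: rel=6, running sum=18
Position 8: rel=0, running sum=18
Position 9: rel=1, running sum=19
Position 10: rel=0, running sum=19
CG = 19

19


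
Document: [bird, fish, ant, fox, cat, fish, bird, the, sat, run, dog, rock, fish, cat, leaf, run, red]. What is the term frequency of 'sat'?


Document has 17 words
Scanning for 'sat':
Found at positions: [8]
Count = 1

1


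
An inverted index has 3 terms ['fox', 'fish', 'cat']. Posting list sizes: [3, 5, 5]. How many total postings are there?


Summing posting list sizes:
'fox': 3 postings
'fish': 5 postings
'cat': 5 postings
Total = 3 + 5 + 5 = 13

13


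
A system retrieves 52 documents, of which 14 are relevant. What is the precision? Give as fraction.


Precision = relevant_retrieved / total_retrieved
= 14 / 52
= 14 / (14 + 38)
= 7/26

7/26


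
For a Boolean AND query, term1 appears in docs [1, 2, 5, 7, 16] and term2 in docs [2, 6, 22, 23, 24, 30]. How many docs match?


Boolean AND: find intersection of posting lists
term1 docs: [1, 2, 5, 7, 16]
term2 docs: [2, 6, 22, 23, 24, 30]
Intersection: [2]
|intersection| = 1

1


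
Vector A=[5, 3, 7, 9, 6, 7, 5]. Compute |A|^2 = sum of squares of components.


|A|^2 = sum of squared components
A[0]^2 = 5^2 = 25
A[1]^2 = 3^2 = 9
A[2]^2 = 7^2 = 49
A[3]^2 = 9^2 = 81
A[4]^2 = 6^2 = 36
A[5]^2 = 7^2 = 49
A[6]^2 = 5^2 = 25
Sum = 25 + 9 + 49 + 81 + 36 + 49 + 25 = 274

274


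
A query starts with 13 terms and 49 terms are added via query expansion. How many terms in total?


Original terms: 13
Expansion terms: 49
Total = 13 + 49 = 62

62


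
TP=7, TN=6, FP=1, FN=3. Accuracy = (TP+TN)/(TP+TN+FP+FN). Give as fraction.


Accuracy = (TP + TN) / (TP + TN + FP + FN)
TP + TN = 7 + 6 = 13
Total = 7 + 6 + 1 + 3 = 17
Accuracy = 13 / 17 = 13/17

13/17


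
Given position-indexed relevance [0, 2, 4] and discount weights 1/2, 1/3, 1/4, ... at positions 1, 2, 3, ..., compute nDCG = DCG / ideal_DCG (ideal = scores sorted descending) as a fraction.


Position discount weights w_i = 1/(i+1) for i=1..3:
Weights = [1/2, 1/3, 1/4]
Actual relevance: [0, 2, 4]
DCG = 0/2 + 2/3 + 4/4 = 5/3
Ideal relevance (sorted desc): [4, 2, 0]
Ideal DCG = 4/2 + 2/3 + 0/4 = 8/3
nDCG = DCG / ideal_DCG = 5/3 / 8/3 = 5/8

5/8


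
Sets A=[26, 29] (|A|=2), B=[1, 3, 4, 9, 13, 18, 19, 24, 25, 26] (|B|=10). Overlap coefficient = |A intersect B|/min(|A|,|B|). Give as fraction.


A intersect B = [26]
|A intersect B| = 1
min(|A|, |B|) = min(2, 10) = 2
Overlap = 1 / 2 = 1/2

1/2


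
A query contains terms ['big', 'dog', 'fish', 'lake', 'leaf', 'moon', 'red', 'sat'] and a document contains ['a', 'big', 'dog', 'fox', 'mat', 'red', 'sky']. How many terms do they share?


Query terms: ['big', 'dog', 'fish', 'lake', 'leaf', 'moon', 'red', 'sat']
Document terms: ['a', 'big', 'dog', 'fox', 'mat', 'red', 'sky']
Common terms: ['big', 'dog', 'red']
Overlap count = 3

3


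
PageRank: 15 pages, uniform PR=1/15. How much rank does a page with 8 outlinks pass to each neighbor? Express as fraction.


Initial PR = 1/15 = 1/15
Outlinks = 8
Contribution per link = PR / outlinks
= 1/15 / 8
= 1/120

1/120


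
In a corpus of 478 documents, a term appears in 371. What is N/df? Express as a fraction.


IDF ratio = N / df
= 478 / 371
= 478/371

478/371


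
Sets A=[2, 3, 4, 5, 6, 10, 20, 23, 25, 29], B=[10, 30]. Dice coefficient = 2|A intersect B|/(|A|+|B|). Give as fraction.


A intersect B = [10]
|A intersect B| = 1
|A| = 10, |B| = 2
Dice = 2*1 / (10+2)
= 2 / 12 = 1/6

1/6


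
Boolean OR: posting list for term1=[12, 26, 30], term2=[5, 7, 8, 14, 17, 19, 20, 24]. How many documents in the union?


Boolean OR: find union of posting lists
term1 docs: [12, 26, 30]
term2 docs: [5, 7, 8, 14, 17, 19, 20, 24]
Union: [5, 7, 8, 12, 14, 17, 19, 20, 24, 26, 30]
|union| = 11

11


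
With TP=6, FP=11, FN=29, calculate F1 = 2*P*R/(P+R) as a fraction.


F1 = 2 * P * R / (P + R)
P = TP/(TP+FP) = 6/17 = 6/17
R = TP/(TP+FN) = 6/35 = 6/35
2 * P * R = 2 * 6/17 * 6/35 = 72/595
P + R = 6/17 + 6/35 = 312/595
F1 = 72/595 / 312/595 = 3/13

3/13
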